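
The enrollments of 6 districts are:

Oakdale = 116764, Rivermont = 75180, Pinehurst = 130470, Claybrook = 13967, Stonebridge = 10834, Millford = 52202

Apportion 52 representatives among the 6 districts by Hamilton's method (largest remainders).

Total 399417; standard divisor 399417/52 ≈ 7681.096.
Standard quotas: Oakdale 15.2015, Rivermont 9.7877, Pinehurst 16.9859, Claybrook 1.8184, Stonebridge 1.4105, Millford 6.7962.
Lower quotas: Oakdale 15, Rivermont 9, Pinehurst 16, Claybrook 1, Stonebridge 1, Millford 6 (sum 48, leaving 4 seats).
Remainders in descending order: Pinehurst 0.9859, Claybrook 0.8184, Millford 0.7962, Rivermont 0.7877, Stonebridge 0.4105, Oakdale 0.2015.
The surplus seats go to Pinehurst, Claybrook, Millford, Rivermont.

Oakdale 15, Rivermont 10, Pinehurst 17, Claybrook 2, Stonebridge 1, Millford 7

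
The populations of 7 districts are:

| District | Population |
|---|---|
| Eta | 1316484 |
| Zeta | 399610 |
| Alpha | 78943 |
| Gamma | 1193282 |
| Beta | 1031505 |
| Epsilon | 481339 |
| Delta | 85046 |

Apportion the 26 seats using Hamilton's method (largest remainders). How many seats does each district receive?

Eta 7; Zeta 2; Alpha 0; Gamma 7; Beta 6; Epsilon 3; Delta 1

The standard divisor is 4586209/26 ≈ 176392.654.
Standard quotas: Eta 7.4634, Zeta 2.2655, Alpha 0.4475, Gamma 6.7649, Beta 5.8478, Epsilon 2.7288, Delta 0.4821.
Lower quotas: Eta 7, Zeta 2, Alpha 0, Gamma 6, Beta 5, Epsilon 2, Delta 0 (sum 22, leaving 4 seats).
Remainders in descending order: Beta 0.8478, Gamma 0.7649, Epsilon 0.7288, Delta 0.4821, Eta 0.4634, Alpha 0.4475, Zeta 0.2655.
Largest remainders: Beta, Gamma, Epsilon, Delta receive the extra seats.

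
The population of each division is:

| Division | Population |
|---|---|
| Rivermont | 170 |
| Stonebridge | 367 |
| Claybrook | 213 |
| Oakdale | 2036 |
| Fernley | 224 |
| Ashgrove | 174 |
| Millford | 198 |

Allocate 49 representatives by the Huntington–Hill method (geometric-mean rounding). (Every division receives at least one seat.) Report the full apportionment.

With divisor 69.2: modified quotas Rivermont 2.457, Stonebridge 5.303, Claybrook 3.078, Oakdale 29.422, Fernley 3.237, Ashgrove 2.514, Millford 2.861.
Geometric-mean thresholds: Rivermont √(2·3)=2.449, Stonebridge √(5·6)=5.477, Claybrook √(3·4)=3.464, Oakdale √(29·30)=29.496, Fernley √(3·4)=3.464, Ashgrove √(2·3)=2.449, Millford √(2·3)=2.449.
Each quota rounded against its threshold gives Rivermont 3, Stonebridge 5, Claybrook 3, Oakdale 29, Fernley 3, Ashgrove 3, Millford 3 (total 49).

Rivermont=3; Stonebridge=5; Claybrook=3; Oakdale=29; Fernley=3; Ashgrove=3; Millford=3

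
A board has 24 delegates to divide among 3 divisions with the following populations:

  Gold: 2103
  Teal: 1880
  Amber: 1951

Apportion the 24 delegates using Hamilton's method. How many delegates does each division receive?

Gold: 8; Teal: 8; Amber: 8

Standard divisor: 5934 ÷ 24 ≈ 247.25.
Standard quotas: Gold 8.506, Teal 7.604, Amber 7.891.
Lower quotas: Gold 8, Teal 7, Amber 7 (sum 22, leaving 2 seats).
Remainders in descending order: Amber 0.891, Teal 0.604, Gold 0.506.
The surplus seats go to Amber, Teal.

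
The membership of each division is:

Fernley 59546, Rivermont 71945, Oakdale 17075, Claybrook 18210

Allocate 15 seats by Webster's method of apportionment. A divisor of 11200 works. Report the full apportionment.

With modified divisor 11200: modified quotas Fernley 5.317, Rivermont 6.424, Oakdale 1.525, Claybrook 1.626.
Rounding to the nearest integer: Fernley 5, Rivermont 6, Oakdale 2, Claybrook 2 (total 15).

Fernley 5; Rivermont 6; Oakdale 2; Claybrook 2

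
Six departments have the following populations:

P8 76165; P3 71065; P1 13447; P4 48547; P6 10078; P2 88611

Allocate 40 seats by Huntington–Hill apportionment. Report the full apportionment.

With divisor 7602: modified quotas P8 10.019, P3 9.348, P1 1.769, P4 6.386, P6 1.326, P2 11.656.
Geometric-mean thresholds: P8 √(10·11)=10.488, P3 √(9·10)=9.487, P1 √(1·2)=1.414, P4 √(6·7)=6.481, P6 √(1·2)=1.414, P2 √(11·12)=11.489.
Each quota rounded against its threshold gives P8 10, P3 9, P1 2, P4 6, P6 1, P2 12 (total 40).

P8 10; P3 9; P1 2; P4 6; P6 1; P2 12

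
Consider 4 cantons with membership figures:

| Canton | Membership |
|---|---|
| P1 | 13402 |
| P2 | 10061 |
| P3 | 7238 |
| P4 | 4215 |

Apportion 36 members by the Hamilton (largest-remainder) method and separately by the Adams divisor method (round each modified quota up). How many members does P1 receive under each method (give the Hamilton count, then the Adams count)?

Hamilton: P1 14, P2 10, P3 8, P4 4.
Adams: P1 13, P2 10, P3 8, P4 5.
P1 gets 14 under Hamilton and 13 under Adams.

14 and 13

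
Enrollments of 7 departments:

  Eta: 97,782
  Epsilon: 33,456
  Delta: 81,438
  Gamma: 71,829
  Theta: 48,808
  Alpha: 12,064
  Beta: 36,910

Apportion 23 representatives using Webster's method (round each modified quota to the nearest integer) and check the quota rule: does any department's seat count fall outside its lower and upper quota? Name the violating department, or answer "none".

none

Standard quotas: Eta 5.883, Epsilon 2.013, Delta 4.900, Gamma 4.322, Theta 2.936, Alpha 0.726, Beta 2.221.
Webster allocation: Eta 6, Epsilon 2, Delta 5, Gamma 4, Theta 3, Alpha 1, Beta 2.
Every allocation lies between the lower and upper quota.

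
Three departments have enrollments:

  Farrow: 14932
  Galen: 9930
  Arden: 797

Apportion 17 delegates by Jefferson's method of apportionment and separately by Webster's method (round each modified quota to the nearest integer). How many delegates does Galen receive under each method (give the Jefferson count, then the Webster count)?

7 and 6

Jefferson: Farrow 10, Galen 7, Arden 0.
Webster: Farrow 10, Galen 6, Arden 1.
Galen gets 7 under Jefferson and 6 under Webster.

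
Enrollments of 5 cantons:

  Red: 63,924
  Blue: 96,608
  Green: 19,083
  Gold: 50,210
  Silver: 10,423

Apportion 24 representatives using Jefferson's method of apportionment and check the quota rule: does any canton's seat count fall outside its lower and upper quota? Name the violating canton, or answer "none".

Standard quotas: Red 6.386, Blue 9.651, Green 1.906, Gold 5.016, Silver 1.041.
Jefferson allocation: Red 6, Blue 10, Green 2, Gold 5, Silver 1.
Every allocation lies between the lower and upper quota.

none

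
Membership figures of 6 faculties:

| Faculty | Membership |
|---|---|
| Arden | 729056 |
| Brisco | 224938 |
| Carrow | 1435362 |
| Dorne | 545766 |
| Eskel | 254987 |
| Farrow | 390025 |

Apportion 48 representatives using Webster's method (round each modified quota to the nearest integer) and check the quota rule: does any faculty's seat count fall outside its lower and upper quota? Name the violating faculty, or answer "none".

none

Standard quotas: Arden 9.775, Brisco 3.016, Carrow 19.244, Dorne 7.317, Eskel 3.419, Farrow 5.229.
Webster allocation: Arden 10, Brisco 3, Carrow 20, Dorne 7, Eskel 3, Farrow 5.
Every allocation lies between the lower and upper quota.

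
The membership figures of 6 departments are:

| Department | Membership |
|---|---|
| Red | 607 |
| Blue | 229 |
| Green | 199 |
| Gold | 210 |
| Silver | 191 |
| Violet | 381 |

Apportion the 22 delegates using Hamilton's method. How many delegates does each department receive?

Red=7, Blue=3, Green=2, Gold=3, Silver=2, Violet=5

Total 1817; standard divisor 1817/22 ≈ 82.591.
Standard quotas: Red 7.349, Blue 2.773, Green 2.409, Gold 2.543, Silver 2.313, Violet 4.613.
Lower quotas: Red 7, Blue 2, Green 2, Gold 2, Silver 2, Violet 4 (sum 19, leaving 3 seats).
Remainders in descending order: Blue 0.773, Violet 0.613, Gold 0.543, Green 0.409, Red 0.349, Silver 0.313.
The surplus seats go to Blue, Violet, Gold.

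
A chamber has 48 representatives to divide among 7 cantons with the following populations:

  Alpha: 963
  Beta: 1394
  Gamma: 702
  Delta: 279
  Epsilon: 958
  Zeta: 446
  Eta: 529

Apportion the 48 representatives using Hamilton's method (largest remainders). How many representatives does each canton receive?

Alpha 9, Beta 13, Gamma 6, Delta 2, Epsilon 9, Zeta 4, Eta 5

Total 5271; standard divisor 5271/48 ≈ 109.812.
Standard quotas: Alpha 8.769, Beta 12.694, Gamma 6.393, Delta 2.541, Epsilon 8.724, Zeta 4.061, Eta 4.817.
Lower quotas: Alpha 8, Beta 12, Gamma 6, Delta 2, Epsilon 8, Zeta 4, Eta 4 (sum 44, leaving 4 seats).
Remainders in descending order: Eta 0.817, Alpha 0.769, Epsilon 0.724, Beta 0.694, Delta 0.541, Gamma 0.393, Zeta 0.061.
The surplus seats go to Eta, Alpha, Epsilon, Beta.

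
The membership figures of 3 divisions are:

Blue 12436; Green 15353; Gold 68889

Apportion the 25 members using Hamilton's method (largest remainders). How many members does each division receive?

Blue: 3, Green: 4, Gold: 18

Standard divisor: 96678 ÷ 25 ≈ 3867.12.
Standard quotas: Blue 3.2158, Green 3.9701, Gold 17.8140.
Lower quotas: Blue 3, Green 3, Gold 17 (sum 23, leaving 2 seats).
Remainders in descending order: Green 0.9701, Gold 0.8140, Blue 0.2158.
Largest remainders: Green, Gold receive the extra seats.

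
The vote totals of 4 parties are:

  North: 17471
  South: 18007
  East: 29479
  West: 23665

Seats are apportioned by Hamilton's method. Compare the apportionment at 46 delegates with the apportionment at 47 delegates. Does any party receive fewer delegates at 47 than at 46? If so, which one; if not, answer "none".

At 46 seats: North 9, South 10, East 15, West 12.
At 47 seats: North 9, South 9, East 16, West 13.
South drops from 10 to 9.

South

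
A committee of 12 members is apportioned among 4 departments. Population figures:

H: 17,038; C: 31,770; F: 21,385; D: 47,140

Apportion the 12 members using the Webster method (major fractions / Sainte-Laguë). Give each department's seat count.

H 2, C 3, F 2, D 5

Standard divisor 117333/12 ≈ 9777.75; standard quotas: H 1.743, C 3.249, F 2.187, D 4.821.
Rounding to the nearest integer gives H 2, C 3, F 2, D 5 — total 12, matching the house size, so no adjustment is needed.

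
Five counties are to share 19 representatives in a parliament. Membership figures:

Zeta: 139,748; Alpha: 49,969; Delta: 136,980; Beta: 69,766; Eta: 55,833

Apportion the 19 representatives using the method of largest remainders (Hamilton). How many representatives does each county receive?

The standard divisor is 452296/19 ≈ 23805.053.
Standard quotas: Zeta 5.8705, Alpha 2.0991, Delta 5.7542, Beta 2.9307, Eta 2.3454.
Lower quotas: Zeta 5, Alpha 2, Delta 5, Beta 2, Eta 2 (sum 16, leaving 3 seats).
Remainders in descending order: Beta 0.9307, Zeta 0.8705, Delta 0.7542, Eta 0.3454, Alpha 0.0991.
The surplus seats go to Beta, Zeta, Delta.

Zeta 6, Alpha 2, Delta 6, Beta 3, Eta 2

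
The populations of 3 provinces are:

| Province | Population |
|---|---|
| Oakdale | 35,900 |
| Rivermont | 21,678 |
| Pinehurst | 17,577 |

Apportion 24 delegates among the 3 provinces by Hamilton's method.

The standard divisor is 75155/24 ≈ 3131.458.
Standard quotas: Oakdale 11.4643, Rivermont 6.9227, Pinehurst 5.6130.
Lower quotas: Oakdale 11, Rivermont 6, Pinehurst 5 (sum 22, leaving 2 seats).
Remainders in descending order: Rivermont 0.9227, Pinehurst 0.6130, Oakdale 0.4643.
Largest remainders: Rivermont, Pinehurst receive the extra seats.

Oakdale 11, Rivermont 7, Pinehurst 6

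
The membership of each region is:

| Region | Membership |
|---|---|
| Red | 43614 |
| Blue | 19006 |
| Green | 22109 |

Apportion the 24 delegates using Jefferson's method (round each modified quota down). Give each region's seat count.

Red=13, Blue=5, Green=6

Standard divisor 84729/24 ≈ 3530.375; standard quotas: Red 12.354, Blue 5.384, Green 6.263.
Rounding down gives 12, 5, 6 = 23 seats, so the divisor must be adjusted.
With modified divisor 3300: modified quotas Red 13.216, Blue 5.759, Green 6.700.
Rounding down: Red 13, Blue 5, Green 6 (total 24).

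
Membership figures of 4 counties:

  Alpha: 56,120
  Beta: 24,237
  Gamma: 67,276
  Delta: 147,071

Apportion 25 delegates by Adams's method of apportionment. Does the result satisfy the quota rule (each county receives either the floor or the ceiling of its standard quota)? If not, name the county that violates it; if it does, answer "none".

Standard quotas: Alpha 4.761, Beta 2.056, Gamma 5.707, Delta 12.476.
Adams allocation: Alpha 5, Beta 2, Gamma 6, Delta 12.
Every allocation lies between the lower and upper quota.

none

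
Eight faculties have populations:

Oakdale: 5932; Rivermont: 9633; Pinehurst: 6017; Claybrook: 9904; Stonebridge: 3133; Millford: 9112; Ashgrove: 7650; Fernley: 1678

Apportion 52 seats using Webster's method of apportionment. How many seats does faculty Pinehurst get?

Standard divisor 53059/52 ≈ 1020.365; standard quotas: Oakdale 5.814, Rivermont 9.441, Pinehurst 5.897, Claybrook 9.706, Stonebridge 3.070, Millford 8.930, Ashgrove 7.497, Fernley 1.645.
Rounding to the nearest integer gives Oakdale 6, Rivermont 9, Pinehurst 6, Claybrook 10, Stonebridge 3, Millford 9, Ashgrove 7, Fernley 2 — total 52, matching the house size, so no adjustment is needed.
Pinehurst receives 6.

6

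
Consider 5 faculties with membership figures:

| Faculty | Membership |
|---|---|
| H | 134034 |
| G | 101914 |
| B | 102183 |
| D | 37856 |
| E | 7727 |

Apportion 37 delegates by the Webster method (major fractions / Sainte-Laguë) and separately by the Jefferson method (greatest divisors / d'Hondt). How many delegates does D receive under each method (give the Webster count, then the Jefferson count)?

Webster: H 12, G 10, B 10, D 4, E 1.
Jefferson: H 14, G 10, B 10, D 3, E 0.
D gets 4 under Webster and 3 under Jefferson.

4 and 3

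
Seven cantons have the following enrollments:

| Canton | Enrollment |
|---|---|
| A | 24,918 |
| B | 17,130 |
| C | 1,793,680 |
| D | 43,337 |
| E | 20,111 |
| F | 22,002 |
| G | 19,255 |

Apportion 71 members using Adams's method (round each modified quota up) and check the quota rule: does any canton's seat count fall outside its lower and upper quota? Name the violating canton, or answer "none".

Standard quotas: A 0.912, B 0.627, C 65.630, D 1.586, E 0.736, F 0.805, G 0.705.
Adams allocation: A 1, B 1, C 64, D 2, E 1, F 1, G 1.
C has quota 65.630 (lower 65, upper 66) but receives 64 — outside the quota interval.

C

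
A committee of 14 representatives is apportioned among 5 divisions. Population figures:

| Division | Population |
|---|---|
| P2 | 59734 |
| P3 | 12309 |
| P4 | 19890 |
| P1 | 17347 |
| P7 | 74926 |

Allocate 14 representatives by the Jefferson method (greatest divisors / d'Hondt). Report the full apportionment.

P2 5; P3 1; P4 1; P1 1; P7 6

Standard divisor 184206/14 ≈ 13157.571; standard quotas: P2 4.540, P3 0.936, P4 1.512, P1 1.318, P7 5.695.
Rounding down gives 4, 0, 1, 1, 5 = 11 seats, so the divisor must be adjusted.
With modified divisor 11300: modified quotas P2 5.286, P3 1.089, P4 1.760, P1 1.535, P7 6.631.
Rounding down: P2 5, P3 1, P4 1, P1 1, P7 6 (total 14).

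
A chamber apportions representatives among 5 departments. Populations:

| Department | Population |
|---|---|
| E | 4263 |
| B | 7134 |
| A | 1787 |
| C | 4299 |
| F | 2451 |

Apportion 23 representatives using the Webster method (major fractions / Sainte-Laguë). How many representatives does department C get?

5

Standard divisor 19934/23 ≈ 866.696; standard quotas: E 4.919, B 8.231, A 2.062, C 4.960, F 2.828.
Rounding to the nearest integer gives E 5, B 8, A 2, C 5, F 3 — total 23, matching the house size, so no adjustment is needed.
C receives 5.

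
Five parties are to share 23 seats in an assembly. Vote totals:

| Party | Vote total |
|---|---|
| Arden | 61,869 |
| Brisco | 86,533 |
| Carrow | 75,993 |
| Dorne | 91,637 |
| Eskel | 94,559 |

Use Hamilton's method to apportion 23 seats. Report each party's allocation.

The standard divisor is 410591/23 ≈ 17851.783.
Standard quotas: Arden 3.4657, Brisco 4.8473, Carrow 4.2569, Dorne 5.1332, Eskel 5.2969.
Lower quotas: Arden 3, Brisco 4, Carrow 4, Dorne 5, Eskel 5 (sum 21, leaving 2 seats).
Remainders in descending order: Brisco 0.8473, Arden 0.4657, Eskel 0.2969, Carrow 0.2569, Dorne 0.1332.
The surplus seats go to Brisco, Arden.

Arden 4, Brisco 5, Carrow 4, Dorne 5, Eskel 5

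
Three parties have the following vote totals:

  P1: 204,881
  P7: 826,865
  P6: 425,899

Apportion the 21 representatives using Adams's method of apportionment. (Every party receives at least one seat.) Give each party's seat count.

Standard divisor 1457645/21 ≈ 69411.667; standard quotas: P1 2.952, P7 11.912, P6 6.136.
Rounding up gives 3, 12, 7 = 22 seats, so the divisor must be adjusted.
With modified divisor 73100: modified quotas P1 2.803, P7 11.311, P6 5.826.
Rounding up: P1 3, P7 12, P6 6 (total 21).

P1: 3, P7: 12, P6: 6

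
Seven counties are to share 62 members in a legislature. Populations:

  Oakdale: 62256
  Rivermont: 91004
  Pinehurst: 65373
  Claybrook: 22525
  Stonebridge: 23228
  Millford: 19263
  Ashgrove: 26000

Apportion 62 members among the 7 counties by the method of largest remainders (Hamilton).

Oakdale: 12, Rivermont: 18, Pinehurst: 13, Claybrook: 5, Stonebridge: 5, Millford: 4, Ashgrove: 5

Standard divisor: 309649 ÷ 62 ≈ 4994.339.
Standard quotas: Oakdale 12.4653, Rivermont 18.2214, Pinehurst 13.0894, Claybrook 4.5101, Stonebridge 4.6509, Millford 3.8570, Ashgrove 5.2059.
Lower quotas: Oakdale 12, Rivermont 18, Pinehurst 13, Claybrook 4, Stonebridge 4, Millford 3, Ashgrove 5 (sum 59, leaving 3 seats).
Remainders in descending order: Millford 0.8570, Stonebridge 0.6509, Claybrook 0.5101, Oakdale 0.4653, Rivermont 0.2214, Ashgrove 0.2059, Pinehurst 0.0894.
Largest remainders: Millford, Stonebridge, Claybrook receive the extra seats.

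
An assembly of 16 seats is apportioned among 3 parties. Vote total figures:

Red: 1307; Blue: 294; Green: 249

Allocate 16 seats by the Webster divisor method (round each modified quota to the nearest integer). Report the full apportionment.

Standard divisor 1850/16 ≈ 115.625; standard quotas: Red 11.304, Blue 2.543, Green 2.154.
Rounding to the nearest integer gives Red 11, Blue 3, Green 2 — total 16, matching the house size, so no adjustment is needed.

Red=11; Blue=3; Green=2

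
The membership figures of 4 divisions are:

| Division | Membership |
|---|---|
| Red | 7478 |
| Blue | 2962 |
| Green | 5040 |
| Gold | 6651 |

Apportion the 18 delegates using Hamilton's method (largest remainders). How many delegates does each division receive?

Red 6, Blue 2, Green 4, Gold 6

Standard divisor: 22131 ÷ 18 ≈ 1229.5.
Standard quotas: Red 6.0821, Blue 2.4091, Green 4.0992, Gold 5.4095.
Lower quotas: Red 6, Blue 2, Green 4, Gold 5 (sum 17, leaving 1 seat).
Remainders in descending order: Gold 0.4095, Blue 0.4091, Green 0.0992, Red 0.0821.
The surplus seat goes to Gold.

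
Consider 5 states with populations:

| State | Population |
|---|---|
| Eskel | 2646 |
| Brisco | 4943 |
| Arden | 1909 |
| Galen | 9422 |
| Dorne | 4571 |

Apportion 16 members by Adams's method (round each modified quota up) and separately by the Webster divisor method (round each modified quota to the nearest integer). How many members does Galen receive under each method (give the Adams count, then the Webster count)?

Adams: Eskel 2, Brisco 3, Arden 2, Galen 6, Dorne 3.
Webster: Eskel 2, Brisco 3, Arden 1, Galen 7, Dorne 3.
Galen gets 6 under Adams and 7 under Webster.

6 and 7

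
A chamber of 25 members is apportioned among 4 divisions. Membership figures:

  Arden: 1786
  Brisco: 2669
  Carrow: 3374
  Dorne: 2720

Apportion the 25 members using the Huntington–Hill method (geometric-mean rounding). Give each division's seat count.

With divisor 416: modified quotas Arden 4.293, Brisco 6.416, Carrow 8.111, Dorne 6.538.
Geometric-mean thresholds: Arden √(4·5)=4.472, Brisco √(6·7)=6.481, Carrow √(8·9)=8.485, Dorne √(6·7)=6.481.
Each quota rounded against its threshold gives Arden 4, Brisco 6, Carrow 8, Dorne 7 (total 25).

Arden 4, Brisco 6, Carrow 8, Dorne 7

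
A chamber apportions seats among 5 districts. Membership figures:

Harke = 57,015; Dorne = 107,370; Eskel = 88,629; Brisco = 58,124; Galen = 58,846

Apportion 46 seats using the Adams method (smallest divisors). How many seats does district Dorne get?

Standard divisor 369984/46 ≈ 8043.13; standard quotas: Harke 7.089, Dorne 13.349, Eskel 11.019, Brisco 7.227, Galen 7.316.
Rounding up gives 8, 14, 12, 8, 8 = 50 seats, so the divisor must be adjusted.
With modified divisor 8360: modified quotas Harke 6.820, Dorne 12.843, Eskel 10.602, Brisco 6.953, Galen 7.039.
Rounding up: Harke 7, Dorne 13, Eskel 11, Brisco 7, Galen 8 (total 46).
Dorne receives 13.

13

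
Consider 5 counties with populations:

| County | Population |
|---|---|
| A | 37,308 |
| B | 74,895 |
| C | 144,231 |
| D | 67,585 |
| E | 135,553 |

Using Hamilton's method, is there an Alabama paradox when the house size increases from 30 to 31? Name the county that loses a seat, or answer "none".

A

At 30 seats: A 3, B 5, C 9, D 4, E 9.
At 31 seats: A 2, B 5, C 10, D 5, E 9.
A drops from 3 to 2.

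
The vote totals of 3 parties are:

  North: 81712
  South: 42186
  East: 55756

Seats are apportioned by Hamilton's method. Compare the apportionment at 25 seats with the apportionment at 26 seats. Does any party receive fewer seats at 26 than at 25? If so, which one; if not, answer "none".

At 25 seats: North 11, South 6, East 8.
At 26 seats: North 12, South 6, East 8.
No party's allocation decreased.

none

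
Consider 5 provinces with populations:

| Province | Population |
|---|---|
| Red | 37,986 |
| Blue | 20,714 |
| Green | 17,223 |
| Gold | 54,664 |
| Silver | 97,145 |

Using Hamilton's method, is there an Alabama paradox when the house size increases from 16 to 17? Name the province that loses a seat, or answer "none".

none

At 16 seats: Red 3, Blue 1, Green 1, Gold 4, Silver 7.
At 17 seats: Red 3, Blue 2, Green 1, Gold 4, Silver 7.
No province's allocation decreased.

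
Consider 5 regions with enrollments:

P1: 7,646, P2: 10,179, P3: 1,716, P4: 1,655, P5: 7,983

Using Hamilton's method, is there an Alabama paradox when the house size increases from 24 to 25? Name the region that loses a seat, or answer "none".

At 24 seats: P1 6, P2 8, P3 2, P4 1, P5 7.
At 25 seats: P1 7, P2 9, P3 1, P4 1, P5 7.
P3 drops from 2 to 1.

P3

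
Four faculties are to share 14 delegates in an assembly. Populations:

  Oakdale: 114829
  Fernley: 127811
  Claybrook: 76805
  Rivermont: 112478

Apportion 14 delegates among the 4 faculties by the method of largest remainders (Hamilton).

Total 431923; standard divisor 431923/14 ≈ 30851.643.
Standard quotas: Oakdale 3.7220, Fernley 4.1428, Claybrook 2.4895, Rivermont 3.6458.
Lower quotas: Oakdale 3, Fernley 4, Claybrook 2, Rivermont 3 (sum 12, leaving 2 seats).
Remainders in descending order: Oakdale 0.7220, Rivermont 0.6458, Claybrook 0.4895, Fernley 0.1428.
Largest remainders: Oakdale, Rivermont receive the extra seats.

Oakdale: 4; Fernley: 4; Claybrook: 2; Rivermont: 4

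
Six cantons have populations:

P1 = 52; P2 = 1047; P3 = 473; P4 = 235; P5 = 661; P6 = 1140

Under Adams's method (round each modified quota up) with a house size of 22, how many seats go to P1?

1

Standard divisor 3608/22 ≈ 164; standard quotas: P1 0.317, P2 6.384, P3 2.884, P4 1.433, P5 4.030, P6 6.951.
Rounding up gives 1, 7, 3, 2, 5, 7 = 25 seats, so the divisor must be adjusted.
With modified divisor 200: modified quotas P1 0.260, P2 5.235, P3 2.365, P4 1.175, P5 3.305, P6 5.700.
Rounding up: P1 1, P2 6, P3 3, P4 2, P5 4, P6 6 (total 22).
P1 receives 1.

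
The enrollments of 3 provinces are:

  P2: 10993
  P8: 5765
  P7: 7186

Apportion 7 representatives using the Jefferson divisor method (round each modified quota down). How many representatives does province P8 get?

2

Standard divisor 23944/7 ≈ 3420.571; standard quotas: P2 3.214, P8 1.685, P7 2.101.
Rounding down gives 3, 1, 2 = 6 seats, so the divisor must be adjusted.
With modified divisor 2800: modified quotas P2 3.926, P8 2.059, P7 2.566.
Rounding down: P2 3, P8 2, P7 2 (total 7).
P8 receives 2.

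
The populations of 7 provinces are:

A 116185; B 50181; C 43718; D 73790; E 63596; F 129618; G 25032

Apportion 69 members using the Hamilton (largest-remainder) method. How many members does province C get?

Total 502120; standard divisor 502120/69 ≈ 7277.101.
Standard quotas: A 15.9658, B 6.8957, C 6.0076, D 10.1400, E 8.7392, F 17.8118, G 3.4398.
Lower quotas: A 15, B 6, C 6, D 10, E 8, F 17, G 3 (sum 65, leaving 4 seats).
Remainders in descending order: A 0.9658, B 0.8957, F 0.8118, E 0.7392, G 0.4398, D 0.1400, C 0.0076.
The surplus seats go to A, B, F, E.
C receives 6.

6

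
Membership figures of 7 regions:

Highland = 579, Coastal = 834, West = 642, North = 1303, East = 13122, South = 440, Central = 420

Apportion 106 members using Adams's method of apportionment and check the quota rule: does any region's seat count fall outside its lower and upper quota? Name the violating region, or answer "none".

East

Standard quotas: Highland 3.539, Coastal 5.098, West 3.925, North 7.965, East 80.215, South 2.690, Central 2.567.
Adams allocation: Highland 4, Coastal 5, West 4, North 8, East 79, South 3, Central 3.
East has quota 80.215 (lower 80, upper 81) but receives 79 — outside the quota interval.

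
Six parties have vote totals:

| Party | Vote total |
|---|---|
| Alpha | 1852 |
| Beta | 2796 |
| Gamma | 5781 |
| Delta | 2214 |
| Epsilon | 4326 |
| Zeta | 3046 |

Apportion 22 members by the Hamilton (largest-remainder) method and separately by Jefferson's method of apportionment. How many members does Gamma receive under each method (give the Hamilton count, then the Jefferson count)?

Hamilton: Alpha 2, Beta 3, Gamma 6, Delta 3, Epsilon 5, Zeta 3.
Jefferson: Alpha 2, Beta 3, Gamma 7, Delta 2, Epsilon 5, Zeta 3.
Gamma gets 6 under Hamilton and 7 under Jefferson.

6 and 7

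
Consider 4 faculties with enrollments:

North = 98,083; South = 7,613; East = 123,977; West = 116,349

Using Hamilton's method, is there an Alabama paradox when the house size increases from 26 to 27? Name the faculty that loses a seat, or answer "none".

At 26 seats: North 7, South 1, East 9, West 9.
At 27 seats: North 8, South 0, East 10, West 9.
South drops from 1 to 0.

South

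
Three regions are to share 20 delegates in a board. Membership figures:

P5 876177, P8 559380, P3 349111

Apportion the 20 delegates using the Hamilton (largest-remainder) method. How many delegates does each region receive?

P5 10; P8 6; P3 4

The standard divisor is 1784668/20 ≈ 89233.4.
Standard quotas: P5 9.8189, P8 6.2687, P3 3.9123.
Lower quotas: P5 9, P8 6, P3 3 (sum 18, leaving 2 seats).
Remainders in descending order: P3 0.9123, P5 0.8189, P8 0.2687.
The surplus seats go to P3, P5.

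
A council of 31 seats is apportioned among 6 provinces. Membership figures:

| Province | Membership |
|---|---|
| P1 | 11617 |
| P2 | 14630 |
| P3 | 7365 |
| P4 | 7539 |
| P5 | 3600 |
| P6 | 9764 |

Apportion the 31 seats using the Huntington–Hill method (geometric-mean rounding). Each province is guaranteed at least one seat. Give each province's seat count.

With divisor 1753: modified quotas P1 6.627, P2 8.346, P3 4.201, P4 4.301, P5 2.054, P6 5.570.
Geometric-mean thresholds: P1 √(6·7)=6.481, P2 √(8·9)=8.485, P3 √(4·5)=4.472, P4 √(4·5)=4.472, P5 √(2·3)=2.449, P6 √(5·6)=5.477.
Each quota rounded against its threshold gives P1 7, P2 8, P3 4, P4 4, P5 2, P6 6 (total 31).

P1 7, P2 8, P3 4, P4 4, P5 2, P6 6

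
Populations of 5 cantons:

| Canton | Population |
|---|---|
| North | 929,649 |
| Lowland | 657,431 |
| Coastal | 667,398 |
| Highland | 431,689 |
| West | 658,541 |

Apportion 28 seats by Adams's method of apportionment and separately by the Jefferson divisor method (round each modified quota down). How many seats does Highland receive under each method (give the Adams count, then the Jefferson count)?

4 and 3

Adams: North 8, Lowland 5, Coastal 6, Highland 4, West 5.
Jefferson: North 8, Lowland 5, Coastal 6, Highland 3, West 6.
Highland gets 4 under Adams and 3 under Jefferson.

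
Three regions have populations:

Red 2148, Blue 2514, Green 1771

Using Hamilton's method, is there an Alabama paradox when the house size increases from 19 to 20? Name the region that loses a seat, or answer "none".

none

At 19 seats: Red 6, Blue 8, Green 5.
At 20 seats: Red 7, Blue 8, Green 5.
No region's allocation decreased.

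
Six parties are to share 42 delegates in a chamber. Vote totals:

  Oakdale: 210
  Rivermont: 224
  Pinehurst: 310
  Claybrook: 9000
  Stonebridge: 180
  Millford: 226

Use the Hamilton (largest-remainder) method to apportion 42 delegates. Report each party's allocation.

Standard divisor: 10150 ÷ 42 ≈ 241.667.
Standard quotas: Oakdale 0.8690, Rivermont 0.9269, Pinehurst 1.2828, Claybrook 37.2414, Stonebridge 0.7448, Millford 0.9352.
Lower quotas: Oakdale 0, Rivermont 0, Pinehurst 1, Claybrook 37, Stonebridge 0, Millford 0 (sum 38, leaving 4 seats).
Remainders in descending order: Millford 0.9352, Rivermont 0.9269, Oakdale 0.8690, Stonebridge 0.7448, Pinehurst 0.2828, Claybrook 0.2414.
The surplus seats go to Millford, Rivermont, Oakdale, Stonebridge.

Oakdale: 1; Rivermont: 1; Pinehurst: 1; Claybrook: 37; Stonebridge: 1; Millford: 1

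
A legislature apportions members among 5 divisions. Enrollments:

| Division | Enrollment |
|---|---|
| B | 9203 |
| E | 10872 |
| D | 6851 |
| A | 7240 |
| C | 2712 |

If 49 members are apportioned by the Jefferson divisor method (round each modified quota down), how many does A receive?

10

Standard divisor 36878/49 ≈ 752.612; standard quotas: B 12.228, E 14.446, D 9.103, A 9.620, C 3.603.
Rounding down gives 12, 14, 9, 9, 3 = 47 seats, so the divisor must be adjusted.
With modified divisor 720: modified quotas B 12.782, E 15.100, D 9.515, A 10.056, C 3.767.
Rounding down: B 12, E 15, D 9, A 10, C 3 (total 49).
A receives 10.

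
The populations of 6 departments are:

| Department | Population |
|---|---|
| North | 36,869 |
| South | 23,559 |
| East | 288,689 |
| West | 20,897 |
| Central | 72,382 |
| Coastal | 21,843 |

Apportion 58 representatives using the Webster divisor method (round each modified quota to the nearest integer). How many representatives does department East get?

Standard divisor 464239/58 ≈ 8004.121; standard quotas: North 4.606, South 2.943, East 36.068, West 2.611, Central 9.043, Coastal 2.729.
Rounding to the nearest integer gives 5, 3, 36, 3, 9, 3 = 59 seats, so the divisor must be adjusted.
With modified divisor 8150.39: modified quotas North 4.524, South 2.891, East 35.420, West 2.564, Central 8.881, Coastal 2.680.
Rounding to the nearest integer: North 5, South 3, East 35, West 3, Central 9, Coastal 3 (total 58).
East receives 35.

35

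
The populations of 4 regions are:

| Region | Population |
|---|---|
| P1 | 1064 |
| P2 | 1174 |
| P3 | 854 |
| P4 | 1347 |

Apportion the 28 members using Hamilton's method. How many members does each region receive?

P1 7, P2 7, P3 5, P4 9

Total 4439; standard divisor 4439/28 ≈ 158.536.
Standard quotas: P1 6.711, P2 7.405, P3 5.387, P4 8.497.
Lower quotas: P1 6, P2 7, P3 5, P4 8 (sum 26, leaving 2 seats).
Remainders in descending order: P1 0.711, P4 0.497, P2 0.405, P3 0.387.
The surplus seats go to P1, P4.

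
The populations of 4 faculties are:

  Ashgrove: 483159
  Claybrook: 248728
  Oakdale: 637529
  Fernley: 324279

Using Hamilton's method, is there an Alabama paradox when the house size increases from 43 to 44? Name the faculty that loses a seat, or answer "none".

Claybrook

At 43 seats: Ashgrove 12, Claybrook 7, Oakdale 16, Fernley 8.
At 44 seats: Ashgrove 13, Claybrook 6, Oakdale 17, Fernley 8.
Claybrook drops from 7 to 6.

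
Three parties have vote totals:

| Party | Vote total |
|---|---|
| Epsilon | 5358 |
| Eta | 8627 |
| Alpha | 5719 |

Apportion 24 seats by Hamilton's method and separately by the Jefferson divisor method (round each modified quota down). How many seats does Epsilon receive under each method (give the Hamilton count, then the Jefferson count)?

7 and 6

Hamilton: Epsilon 7, Eta 10, Alpha 7.
Jefferson: Epsilon 6, Eta 11, Alpha 7.
Epsilon gets 7 under Hamilton and 6 under Jefferson.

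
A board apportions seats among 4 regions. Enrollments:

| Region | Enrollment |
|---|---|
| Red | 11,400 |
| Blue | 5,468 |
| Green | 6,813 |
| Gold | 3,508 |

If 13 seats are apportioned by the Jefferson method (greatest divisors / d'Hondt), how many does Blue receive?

3

Standard divisor 27189/13 ≈ 2091.462; standard quotas: Red 5.451, Blue 2.614, Green 3.258, Gold 1.677.
Rounding down gives 5, 2, 3, 1 = 11 seats, so the divisor must be adjusted.
With modified divisor 1800: modified quotas Red 6.333, Blue 3.038, Green 3.785, Gold 1.949.
Rounding down: Red 6, Blue 3, Green 3, Gold 1 (total 13).
Blue receives 3.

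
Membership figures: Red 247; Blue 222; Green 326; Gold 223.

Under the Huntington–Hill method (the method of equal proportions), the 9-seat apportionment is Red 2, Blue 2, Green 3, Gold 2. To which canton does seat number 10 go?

Priority for the next seat is population ÷ (√(s·(s+1))).
Priorities: Red 100.837, Blue 90.631, Green 94.108, Gold 91.039.
Highest priority: Red.

Red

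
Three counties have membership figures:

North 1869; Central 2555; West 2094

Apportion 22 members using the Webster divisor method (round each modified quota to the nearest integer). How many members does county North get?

6

Standard divisor 6518/22 ≈ 296.273; standard quotas: North 6.308, Central 8.624, West 7.068.
Rounding to the nearest integer gives North 6, Central 9, West 7 — total 22, matching the house size, so no adjustment is needed.
North receives 6.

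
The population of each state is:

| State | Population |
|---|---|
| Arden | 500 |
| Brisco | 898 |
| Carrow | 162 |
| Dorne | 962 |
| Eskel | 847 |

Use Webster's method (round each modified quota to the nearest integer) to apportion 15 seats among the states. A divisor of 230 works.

Arden 2, Brisco 4, Carrow 1, Dorne 4, Eskel 4

With modified divisor 230: modified quotas Arden 2.174, Brisco 3.904, Carrow 0.704, Dorne 4.183, Eskel 3.683.
Rounding to the nearest integer: Arden 2, Brisco 4, Carrow 1, Dorne 4, Eskel 4 (total 15).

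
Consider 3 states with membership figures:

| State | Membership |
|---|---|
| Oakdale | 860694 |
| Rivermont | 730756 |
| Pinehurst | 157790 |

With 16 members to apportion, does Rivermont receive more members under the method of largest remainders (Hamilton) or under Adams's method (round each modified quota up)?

Hamilton

Hamilton: Oakdale 8, Rivermont 7, Pinehurst 1.
Adams: Oakdale 8, Rivermont 6, Pinehurst 2.
Rivermont gets 7 under Hamilton and 6 under Adams.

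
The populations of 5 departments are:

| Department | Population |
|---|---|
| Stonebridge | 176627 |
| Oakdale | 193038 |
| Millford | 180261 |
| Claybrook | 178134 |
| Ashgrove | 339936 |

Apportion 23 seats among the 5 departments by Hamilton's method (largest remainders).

Total 1067996; standard divisor 1067996/23 ≈ 46434.609.
Standard quotas: Stonebridge 3.8038, Oakdale 4.1572, Millford 3.8820, Claybrook 3.8362, Ashgrove 7.3207.
Lower quotas: Stonebridge 3, Oakdale 4, Millford 3, Claybrook 3, Ashgrove 7 (sum 20, leaving 3 seats).
Remainders in descending order: Millford 0.8820, Claybrook 0.8362, Stonebridge 0.8038, Ashgrove 0.3207, Oakdale 0.1572.
Largest remainders: Millford, Claybrook, Stonebridge receive the extra seats.

Stonebridge: 4, Oakdale: 4, Millford: 4, Claybrook: 4, Ashgrove: 7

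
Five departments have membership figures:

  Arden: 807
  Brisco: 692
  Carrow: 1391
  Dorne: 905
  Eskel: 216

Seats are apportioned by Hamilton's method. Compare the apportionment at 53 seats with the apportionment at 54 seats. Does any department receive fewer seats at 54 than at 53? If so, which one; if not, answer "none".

At 53 seats: Arden 11, Brisco 9, Carrow 18, Dorne 12, Eskel 3.
At 54 seats: Arden 11, Brisco 9, Carrow 19, Dorne 12, Eskel 3.
No department's allocation decreased.

none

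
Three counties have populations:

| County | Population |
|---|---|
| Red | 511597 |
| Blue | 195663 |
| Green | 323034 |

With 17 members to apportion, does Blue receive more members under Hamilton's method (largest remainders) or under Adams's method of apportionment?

Hamilton: Red 9, Blue 3, Green 5.
Adams: Red 8, Blue 4, Green 5.
Blue gets 3 under Hamilton and 4 under Adams.

Adams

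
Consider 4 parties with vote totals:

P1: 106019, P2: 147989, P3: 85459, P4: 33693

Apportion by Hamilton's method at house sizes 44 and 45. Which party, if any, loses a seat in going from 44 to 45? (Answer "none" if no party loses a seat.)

none

At 44 seats: P1 13, P2 17, P3 10, P4 4.
At 45 seats: P1 13, P2 18, P3 10, P4 4.
No party's allocation decreased.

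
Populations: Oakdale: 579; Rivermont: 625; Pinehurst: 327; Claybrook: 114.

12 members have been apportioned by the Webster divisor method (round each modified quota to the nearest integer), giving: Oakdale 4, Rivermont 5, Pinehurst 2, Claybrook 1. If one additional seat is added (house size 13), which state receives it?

Pinehurst

Priority for the next seat is population ÷ (current seats + 0.5).
Priorities: Oakdale 128.667, Rivermont 113.636, Pinehurst 130.800, Claybrook 76.000.
Highest priority: Pinehurst.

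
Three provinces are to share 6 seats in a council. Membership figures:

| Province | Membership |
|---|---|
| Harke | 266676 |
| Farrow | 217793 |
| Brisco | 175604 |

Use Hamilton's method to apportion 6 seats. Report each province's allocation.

Harke 2; Farrow 2; Brisco 2

The standard divisor is 660073/6 ≈ 110012.167.
Standard quotas: Harke 2.4241, Farrow 1.9797, Brisco 1.5962.
Lower quotas: Harke 2, Farrow 1, Brisco 1 (sum 4, leaving 2 seats).
Remainders in descending order: Farrow 0.9797, Brisco 0.5962, Harke 0.4241.
Largest remainders: Farrow, Brisco receive the extra seats.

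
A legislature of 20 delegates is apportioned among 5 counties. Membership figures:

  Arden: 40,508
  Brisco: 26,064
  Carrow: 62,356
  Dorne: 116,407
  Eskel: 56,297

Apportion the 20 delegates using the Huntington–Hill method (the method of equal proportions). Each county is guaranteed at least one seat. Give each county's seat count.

With divisor 15904: modified quotas Arden 2.547, Brisco 1.639, Carrow 3.921, Dorne 7.319, Eskel 3.540.
Geometric-mean thresholds: Arden √(2·3)=2.449, Brisco √(1·2)=1.414, Carrow √(3·4)=3.464, Dorne √(7·8)=7.483, Eskel √(3·4)=3.464.
Each quota rounded against its threshold gives Arden 3, Brisco 2, Carrow 4, Dorne 7, Eskel 4 (total 20).

Arden: 3; Brisco: 2; Carrow: 4; Dorne: 7; Eskel: 4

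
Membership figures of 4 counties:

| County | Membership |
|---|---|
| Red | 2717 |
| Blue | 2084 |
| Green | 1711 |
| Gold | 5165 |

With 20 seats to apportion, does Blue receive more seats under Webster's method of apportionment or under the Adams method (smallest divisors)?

Webster: Red 5, Blue 3, Green 3, Gold 9.
Adams: Red 5, Blue 4, Green 3, Gold 8.
Blue gets 3 under Webster and 4 under Adams.

Adams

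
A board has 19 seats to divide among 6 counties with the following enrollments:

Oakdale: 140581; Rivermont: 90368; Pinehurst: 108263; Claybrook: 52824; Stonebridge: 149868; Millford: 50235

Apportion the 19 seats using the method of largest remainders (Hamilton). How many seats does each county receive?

Oakdale 4, Rivermont 3, Pinehurst 3, Claybrook 2, Stonebridge 5, Millford 2

The standard divisor is 592139/19 ≈ 31165.211.
Standard quotas: Oakdale 4.5108, Rivermont 2.8996, Pinehurst 3.4738, Claybrook 1.6950, Stonebridge 4.8088, Millford 1.6119.
Lower quotas: Oakdale 4, Rivermont 2, Pinehurst 3, Claybrook 1, Stonebridge 4, Millford 1 (sum 15, leaving 4 seats).
Remainders in descending order: Rivermont 0.8996, Stonebridge 0.8088, Claybrook 0.6950, Millford 0.6119, Oakdale 0.5108, Pinehurst 0.4738.
Largest remainders: Rivermont, Stonebridge, Claybrook, Millford receive the extra seats.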